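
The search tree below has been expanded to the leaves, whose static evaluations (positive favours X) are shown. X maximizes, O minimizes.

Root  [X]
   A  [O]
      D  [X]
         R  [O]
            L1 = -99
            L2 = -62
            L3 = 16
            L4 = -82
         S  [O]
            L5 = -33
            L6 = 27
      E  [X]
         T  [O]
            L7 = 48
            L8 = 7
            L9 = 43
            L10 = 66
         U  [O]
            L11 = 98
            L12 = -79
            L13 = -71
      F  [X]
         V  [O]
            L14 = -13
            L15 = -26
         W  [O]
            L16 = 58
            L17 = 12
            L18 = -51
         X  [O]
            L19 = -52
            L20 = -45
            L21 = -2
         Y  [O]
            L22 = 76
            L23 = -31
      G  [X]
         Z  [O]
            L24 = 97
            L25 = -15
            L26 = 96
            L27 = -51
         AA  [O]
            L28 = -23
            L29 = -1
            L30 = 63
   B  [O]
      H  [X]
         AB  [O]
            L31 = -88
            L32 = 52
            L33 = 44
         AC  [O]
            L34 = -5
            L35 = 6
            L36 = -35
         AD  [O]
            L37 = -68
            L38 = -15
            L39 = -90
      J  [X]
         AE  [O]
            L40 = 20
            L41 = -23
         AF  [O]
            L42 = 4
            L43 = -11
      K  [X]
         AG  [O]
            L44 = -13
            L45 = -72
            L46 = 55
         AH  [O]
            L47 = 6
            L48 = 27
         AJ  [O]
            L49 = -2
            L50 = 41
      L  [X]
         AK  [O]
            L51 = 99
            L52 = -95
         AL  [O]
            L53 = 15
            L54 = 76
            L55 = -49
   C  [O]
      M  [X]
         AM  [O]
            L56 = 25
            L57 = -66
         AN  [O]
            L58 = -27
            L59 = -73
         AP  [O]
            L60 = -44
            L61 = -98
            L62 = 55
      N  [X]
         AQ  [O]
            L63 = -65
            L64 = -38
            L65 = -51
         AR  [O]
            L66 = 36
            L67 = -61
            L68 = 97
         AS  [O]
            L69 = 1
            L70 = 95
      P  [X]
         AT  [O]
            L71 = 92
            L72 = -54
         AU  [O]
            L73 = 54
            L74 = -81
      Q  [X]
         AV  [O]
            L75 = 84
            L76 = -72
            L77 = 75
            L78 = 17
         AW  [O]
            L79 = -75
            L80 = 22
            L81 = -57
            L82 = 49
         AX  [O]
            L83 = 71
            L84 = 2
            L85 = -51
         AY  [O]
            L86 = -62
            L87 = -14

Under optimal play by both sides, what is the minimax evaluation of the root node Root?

R (O): min(-99, -62, 16, -82) = -99
S (O): min(-33, 27) = -33
D (X): max(-99, -33) = -33
T (O): min(48, 7, 43, 66) = 7
U (O): min(98, -79, -71) = -79
E (X): max(7, -79) = 7
V (O): min(-13, -26) = -26
W (O): min(58, 12, -51) = -51
X (O): min(-52, -45, -2) = -52
Y (O): min(76, -31) = -31
F (X): max(-26, -51, -52, -31) = -26
Z (O): min(97, -15, 96, -51) = -51
AA (O): min(-23, -1, 63) = -23
G (X): max(-51, -23) = -23
A (O): min(-33, 7, -26, -23) = -33
AB (O): min(-88, 52, 44) = -88
AC (O): min(-5, 6, -35) = -35
AD (O): min(-68, -15, -90) = -90
H (X): max(-88, -35, -90) = -35
AE (O): min(20, -23) = -23
AF (O): min(4, -11) = -11
J (X): max(-23, -11) = -11
AG (O): min(-13, -72, 55) = -72
AH (O): min(6, 27) = 6
AJ (O): min(-2, 41) = -2
K (X): max(-72, 6, -2) = 6
AK (O): min(99, -95) = -95
AL (O): min(15, 76, -49) = -49
L (X): max(-95, -49) = -49
B (O): min(-35, -11, 6, -49) = -49
AM (O): min(25, -66) = -66
AN (O): min(-27, -73) = -73
AP (O): min(-44, -98, 55) = -98
M (X): max(-66, -73, -98) = -66
AQ (O): min(-65, -38, -51) = -65
AR (O): min(36, -61, 97) = -61
AS (O): min(1, 95) = 1
N (X): max(-65, -61, 1) = 1
AT (O): min(92, -54) = -54
AU (O): min(54, -81) = -81
P (X): max(-54, -81) = -54
AV (O): min(84, -72, 75, 17) = -72
AW (O): min(-75, 22, -57, 49) = -75
AX (O): min(71, 2, -51) = -51
AY (O): min(-62, -14) = -62
Q (X): max(-72, -75, -51, -62) = -51
C (O): min(-66, 1, -54, -51) = -66
Root (X): max(-33, -49, -66) = -33

-33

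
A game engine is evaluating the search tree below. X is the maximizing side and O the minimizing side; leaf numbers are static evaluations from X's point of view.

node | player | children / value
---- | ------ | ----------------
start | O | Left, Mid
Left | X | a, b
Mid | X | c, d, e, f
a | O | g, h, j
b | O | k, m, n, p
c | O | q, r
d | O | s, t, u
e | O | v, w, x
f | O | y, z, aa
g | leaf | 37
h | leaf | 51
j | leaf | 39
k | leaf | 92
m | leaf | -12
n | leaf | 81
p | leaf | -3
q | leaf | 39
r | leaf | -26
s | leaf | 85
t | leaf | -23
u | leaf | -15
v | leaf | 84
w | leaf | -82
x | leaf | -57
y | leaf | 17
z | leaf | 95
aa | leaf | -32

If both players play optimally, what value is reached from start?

a (O): min(37, 51, 39) = 37
b (O): min(92, -12, 81, -3) = -12
Left (X): max(37, -12) = 37
c (O): min(39, -26) = -26
d (O): min(85, -23, -15) = -23
e (O): min(84, -82, -57) = -82
f (O): min(17, 95, -32) = -32
Mid (X): max(-26, -23, -82, -32) = -23
start (O): min(37, -23) = -23

-23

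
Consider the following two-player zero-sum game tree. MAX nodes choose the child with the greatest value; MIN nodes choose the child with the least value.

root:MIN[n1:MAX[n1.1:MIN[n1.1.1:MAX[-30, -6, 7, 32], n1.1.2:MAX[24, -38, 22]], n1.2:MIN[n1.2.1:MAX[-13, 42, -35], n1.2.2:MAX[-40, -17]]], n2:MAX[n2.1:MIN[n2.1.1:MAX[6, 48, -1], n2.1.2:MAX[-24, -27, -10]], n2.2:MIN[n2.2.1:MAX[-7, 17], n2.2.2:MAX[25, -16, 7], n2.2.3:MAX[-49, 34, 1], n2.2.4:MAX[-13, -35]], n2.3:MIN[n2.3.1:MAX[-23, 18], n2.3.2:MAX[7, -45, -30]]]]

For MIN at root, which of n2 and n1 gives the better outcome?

n2.1.1 (MAX): max(6, 48, -1) = 48
n2.1.2 (MAX): max(-24, -27, -10) = -10
n2.1 (MIN): min(48, -10) = -10
n2.2.1 (MAX): max(-7, 17) = 17
n2.2.2 (MAX): max(25, -16, 7) = 25
n2.2.3 (MAX): max(-49, 34, 1) = 34
n2.2.4 (MAX): max(-13, -35) = -13
n2.2 (MIN): min(17, 25, 34, -13) = -13
n2.3.1 (MAX): max(-23, 18) = 18
n2.3.2 (MAX): max(7, -45, -30) = 7
n2.3 (MIN): min(18, 7) = 7
n2 (MAX): max(-10, -13, 7) = 7
n1.1.1 (MAX): max(-30, -6, 7, 32) = 32
n1.1.2 (MAX): max(24, -38, 22) = 24
n1.1 (MIN): min(32, 24) = 24
n1.2.1 (MAX): max(-13, 42, -35) = 42
n1.2.2 (MAX): max(-40, -17) = -17
n1.2 (MIN): min(42, -17) = -17
n1 (MAX): max(24, -17) = 24
MIN prefers the lower value; n2=7, n1=24. n2 is better since 7 < 24.

n2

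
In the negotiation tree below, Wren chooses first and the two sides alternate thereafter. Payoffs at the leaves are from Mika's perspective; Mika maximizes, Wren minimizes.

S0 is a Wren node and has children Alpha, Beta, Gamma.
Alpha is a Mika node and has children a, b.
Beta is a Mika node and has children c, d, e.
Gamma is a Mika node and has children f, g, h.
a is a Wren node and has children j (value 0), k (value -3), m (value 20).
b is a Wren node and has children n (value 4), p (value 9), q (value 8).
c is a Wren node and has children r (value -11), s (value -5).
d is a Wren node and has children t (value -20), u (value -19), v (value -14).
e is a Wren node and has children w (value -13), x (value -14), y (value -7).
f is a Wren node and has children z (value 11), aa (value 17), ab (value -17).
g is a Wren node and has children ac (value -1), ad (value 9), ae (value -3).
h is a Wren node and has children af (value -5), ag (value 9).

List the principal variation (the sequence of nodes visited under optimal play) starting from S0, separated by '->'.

a (Wren): min(0, -3, 20) = -3
b (Wren): min(4, 9, 8) = 4
Alpha (Mika): max(-3, 4) = 4
c (Wren): min(-11, -5) = -11
d (Wren): min(-20, -19, -14) = -20
e (Wren): min(-13, -14, -7) = -14
Beta (Mika): max(-11, -20, -14) = -11
f (Wren): min(11, 17, -17) = -17
g (Wren): min(-1, 9, -3) = -3
h (Wren): min(-5, 9) = -5
Gamma (Mika): max(-17, -3, -5) = -3
S0 (Wren): min(4, -11, -3) = -11
At S0, Wren picks Beta (lowest: -11).
At Beta, Mika picks c (highest: -11).
At c, Wren picks r (lowest: -11).
Terminal value -11.

S0 -> Beta -> c -> r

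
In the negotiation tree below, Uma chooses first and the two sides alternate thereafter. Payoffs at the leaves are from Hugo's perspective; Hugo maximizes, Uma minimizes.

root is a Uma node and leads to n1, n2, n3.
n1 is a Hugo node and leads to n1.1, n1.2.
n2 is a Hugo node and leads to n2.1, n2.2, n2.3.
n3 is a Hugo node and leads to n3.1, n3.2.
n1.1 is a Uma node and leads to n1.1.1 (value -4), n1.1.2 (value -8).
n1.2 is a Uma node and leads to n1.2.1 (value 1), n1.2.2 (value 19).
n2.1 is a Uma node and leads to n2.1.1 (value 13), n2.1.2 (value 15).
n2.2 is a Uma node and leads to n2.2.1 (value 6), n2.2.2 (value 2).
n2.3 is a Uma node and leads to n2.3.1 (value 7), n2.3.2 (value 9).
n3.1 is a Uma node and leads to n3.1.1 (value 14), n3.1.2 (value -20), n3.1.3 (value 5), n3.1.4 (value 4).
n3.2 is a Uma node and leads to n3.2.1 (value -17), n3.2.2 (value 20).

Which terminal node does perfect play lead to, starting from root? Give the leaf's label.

n3.2.1

n1.1 (Uma): min(-4, -8) = -8
n1.2 (Uma): min(1, 19) = 1
n1 (Hugo): max(-8, 1) = 1
n2.1 (Uma): min(13, 15) = 13
n2.2 (Uma): min(6, 2) = 2
n2.3 (Uma): min(7, 9) = 7
n2 (Hugo): max(13, 2, 7) = 13
n3.1 (Uma): min(14, -20, 5, 4) = -20
n3.2 (Uma): min(-17, 20) = -17
n3 (Hugo): max(-20, -17) = -17
root (Uma): min(1, 13, -17) = -17
At root, Uma picks n3 (lowest: -17).
At n3, Hugo picks n3.2 (highest: -17).
At n3.2, Uma picks n3.2.1 (lowest: -17).
Terminal value -17.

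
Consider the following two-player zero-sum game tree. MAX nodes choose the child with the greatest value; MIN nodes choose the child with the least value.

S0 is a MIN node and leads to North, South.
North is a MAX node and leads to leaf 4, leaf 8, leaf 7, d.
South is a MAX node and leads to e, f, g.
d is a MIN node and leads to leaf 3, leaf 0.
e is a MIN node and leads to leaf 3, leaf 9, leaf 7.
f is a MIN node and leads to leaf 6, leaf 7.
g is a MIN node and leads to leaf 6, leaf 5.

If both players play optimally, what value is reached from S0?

6

d (MIN): min(3, 0) = 0
North (MAX): max(4, 8, 7, 0) = 8
e (MIN): min(3, 9, 7) = 3
f (MIN): min(6, 7) = 6
g (MIN): min(6, 5) = 5
South (MAX): max(3, 6, 5) = 6
S0 (MIN): min(8, 6) = 6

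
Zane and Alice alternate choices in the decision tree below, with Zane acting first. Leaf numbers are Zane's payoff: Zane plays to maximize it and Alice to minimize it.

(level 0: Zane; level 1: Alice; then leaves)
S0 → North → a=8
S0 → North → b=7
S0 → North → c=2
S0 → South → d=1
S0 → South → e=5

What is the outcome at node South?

South (Alice): min(1, 5) = 1

1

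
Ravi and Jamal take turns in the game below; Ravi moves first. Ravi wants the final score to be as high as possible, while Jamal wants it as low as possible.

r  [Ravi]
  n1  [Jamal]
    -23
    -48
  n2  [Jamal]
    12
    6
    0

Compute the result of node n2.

0

n2 (Jamal): min(12, 6, 0) = 0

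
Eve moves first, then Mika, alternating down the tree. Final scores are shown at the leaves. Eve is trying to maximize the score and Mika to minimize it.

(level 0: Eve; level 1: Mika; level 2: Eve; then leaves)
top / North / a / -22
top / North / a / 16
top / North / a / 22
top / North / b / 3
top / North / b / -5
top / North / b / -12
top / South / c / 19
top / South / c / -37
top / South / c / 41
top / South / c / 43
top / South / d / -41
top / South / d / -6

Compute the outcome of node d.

d (Eve): max(-41, -6) = -6

-6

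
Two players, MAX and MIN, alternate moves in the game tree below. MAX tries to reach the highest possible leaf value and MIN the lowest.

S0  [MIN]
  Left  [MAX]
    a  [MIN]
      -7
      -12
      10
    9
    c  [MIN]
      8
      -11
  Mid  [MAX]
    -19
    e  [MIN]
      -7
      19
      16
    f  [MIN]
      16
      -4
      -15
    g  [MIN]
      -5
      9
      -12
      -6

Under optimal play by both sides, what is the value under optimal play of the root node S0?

a (MIN): min(-7, -12, 10) = -12
c (MIN): min(8, -11) = -11
Left (MAX): max(-12, 9, -11) = 9
e (MIN): min(-7, 19, 16) = -7
f (MIN): min(16, -4, -15) = -15
g (MIN): min(-5, 9, -12, -6) = -12
Mid (MAX): max(-19, -7, -15, -12) = -7
S0 (MIN): min(9, -7) = -7

-7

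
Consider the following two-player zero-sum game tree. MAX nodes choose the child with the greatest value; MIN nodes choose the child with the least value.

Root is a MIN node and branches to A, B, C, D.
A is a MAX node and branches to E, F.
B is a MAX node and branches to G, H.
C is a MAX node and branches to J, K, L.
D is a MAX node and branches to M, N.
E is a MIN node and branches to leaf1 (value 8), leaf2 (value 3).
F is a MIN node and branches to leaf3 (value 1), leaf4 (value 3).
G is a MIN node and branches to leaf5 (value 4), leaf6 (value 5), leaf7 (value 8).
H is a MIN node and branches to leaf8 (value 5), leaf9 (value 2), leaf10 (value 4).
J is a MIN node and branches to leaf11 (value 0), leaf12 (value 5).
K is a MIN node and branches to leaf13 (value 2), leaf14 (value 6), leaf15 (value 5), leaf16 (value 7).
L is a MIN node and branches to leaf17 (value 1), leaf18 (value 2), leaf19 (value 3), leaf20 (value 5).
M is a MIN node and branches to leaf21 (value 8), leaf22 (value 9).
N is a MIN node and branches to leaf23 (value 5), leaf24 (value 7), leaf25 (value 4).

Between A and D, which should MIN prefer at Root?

A

E (MIN): min(8, 3) = 3
F (MIN): min(1, 3) = 1
A (MAX): max(3, 1) = 3
M (MIN): min(8, 9) = 8
N (MIN): min(5, 7, 4) = 4
D (MAX): max(8, 4) = 8
MIN prefers the lower value; A=3, D=8. A is better since 3 < 8.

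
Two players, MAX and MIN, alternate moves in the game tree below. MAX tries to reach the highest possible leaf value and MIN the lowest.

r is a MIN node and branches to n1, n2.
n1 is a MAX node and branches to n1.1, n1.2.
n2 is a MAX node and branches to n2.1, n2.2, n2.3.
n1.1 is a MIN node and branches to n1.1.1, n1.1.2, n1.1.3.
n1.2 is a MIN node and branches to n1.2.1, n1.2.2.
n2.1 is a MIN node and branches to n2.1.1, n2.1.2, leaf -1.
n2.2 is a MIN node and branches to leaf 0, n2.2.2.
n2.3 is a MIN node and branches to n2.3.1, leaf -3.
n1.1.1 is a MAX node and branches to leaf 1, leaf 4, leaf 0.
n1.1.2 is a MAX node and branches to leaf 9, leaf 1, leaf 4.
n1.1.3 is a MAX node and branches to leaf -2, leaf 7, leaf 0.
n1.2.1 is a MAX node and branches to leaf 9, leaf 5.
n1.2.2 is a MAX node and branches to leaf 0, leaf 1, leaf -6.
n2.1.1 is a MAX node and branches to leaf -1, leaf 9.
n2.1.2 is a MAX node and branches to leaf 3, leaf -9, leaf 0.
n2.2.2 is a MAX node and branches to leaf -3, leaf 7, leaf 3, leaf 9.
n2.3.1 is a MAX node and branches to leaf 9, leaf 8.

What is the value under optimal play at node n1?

n1.1.1 (MAX): max(1, 4, 0) = 4
n1.1.2 (MAX): max(9, 1, 4) = 9
n1.1.3 (MAX): max(-2, 7, 0) = 7
n1.1 (MIN): min(4, 9, 7) = 4
n1.2.1 (MAX): max(9, 5) = 9
n1.2.2 (MAX): max(0, 1, -6) = 1
n1.2 (MIN): min(9, 1) = 1
n1 (MAX): max(4, 1) = 4

4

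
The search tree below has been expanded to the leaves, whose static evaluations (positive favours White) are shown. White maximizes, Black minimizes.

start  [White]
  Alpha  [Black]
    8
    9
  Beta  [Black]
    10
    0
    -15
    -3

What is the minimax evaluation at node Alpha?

Alpha (Black): min(8, 9) = 8

8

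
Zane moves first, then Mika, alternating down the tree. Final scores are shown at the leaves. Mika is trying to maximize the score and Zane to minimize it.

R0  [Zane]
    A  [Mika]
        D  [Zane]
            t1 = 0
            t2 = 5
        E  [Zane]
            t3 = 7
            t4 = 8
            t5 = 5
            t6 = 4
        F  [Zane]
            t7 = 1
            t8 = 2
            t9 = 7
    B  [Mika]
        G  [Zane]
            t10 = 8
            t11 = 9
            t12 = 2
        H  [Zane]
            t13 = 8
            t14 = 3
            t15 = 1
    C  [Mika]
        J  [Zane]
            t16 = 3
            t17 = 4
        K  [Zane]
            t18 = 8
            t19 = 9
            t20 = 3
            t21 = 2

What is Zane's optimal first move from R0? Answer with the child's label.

B

D (Zane): min(0, 5) = 0
E (Zane): min(7, 8, 5, 4) = 4
F (Zane): min(1, 2, 7) = 1
A (Mika): max(0, 4, 1) = 4
G (Zane): min(8, 9, 2) = 2
H (Zane): min(8, 3, 1) = 1
B (Mika): max(2, 1) = 2
J (Zane): min(3, 4) = 3
K (Zane): min(8, 9, 3, 2) = 2
C (Mika): max(3, 2) = 3
R0 (Zane): min(4, 2, 3) = 2
Zane at R0 wants the lowest of {A=4, B=2, C=3}, so chooses B.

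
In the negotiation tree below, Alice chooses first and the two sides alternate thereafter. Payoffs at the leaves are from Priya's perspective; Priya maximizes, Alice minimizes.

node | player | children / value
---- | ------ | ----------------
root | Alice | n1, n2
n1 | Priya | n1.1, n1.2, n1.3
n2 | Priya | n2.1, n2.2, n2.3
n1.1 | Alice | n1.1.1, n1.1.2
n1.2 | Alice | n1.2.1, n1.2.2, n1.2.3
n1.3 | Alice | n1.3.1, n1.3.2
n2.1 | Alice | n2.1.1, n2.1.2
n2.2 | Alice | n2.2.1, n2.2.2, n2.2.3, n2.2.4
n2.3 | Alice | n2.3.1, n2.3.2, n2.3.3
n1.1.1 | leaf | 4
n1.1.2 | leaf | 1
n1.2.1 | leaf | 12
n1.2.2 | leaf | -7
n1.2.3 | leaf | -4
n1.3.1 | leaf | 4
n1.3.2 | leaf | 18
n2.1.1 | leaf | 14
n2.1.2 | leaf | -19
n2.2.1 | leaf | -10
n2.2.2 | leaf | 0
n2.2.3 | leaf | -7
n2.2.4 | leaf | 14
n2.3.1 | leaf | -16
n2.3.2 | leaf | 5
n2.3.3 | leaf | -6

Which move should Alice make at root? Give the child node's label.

n2

n1.1 (Alice): min(4, 1) = 1
n1.2 (Alice): min(12, -7, -4) = -7
n1.3 (Alice): min(4, 18) = 4
n1 (Priya): max(1, -7, 4) = 4
n2.1 (Alice): min(14, -19) = -19
n2.2 (Alice): min(-10, 0, -7, 14) = -10
n2.3 (Alice): min(-16, 5, -6) = -16
n2 (Priya): max(-19, -10, -16) = -10
root (Alice): min(4, -10) = -10
Alice at root wants the lowest of {n1=4, n2=-10}, so chooses n2.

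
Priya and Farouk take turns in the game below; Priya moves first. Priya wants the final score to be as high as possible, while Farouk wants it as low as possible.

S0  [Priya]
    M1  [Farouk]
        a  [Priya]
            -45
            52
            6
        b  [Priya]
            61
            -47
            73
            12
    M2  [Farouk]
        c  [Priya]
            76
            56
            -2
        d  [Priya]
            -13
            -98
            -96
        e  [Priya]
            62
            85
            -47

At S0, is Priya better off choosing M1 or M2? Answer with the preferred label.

a (Priya): max(-45, 52, 6) = 52
b (Priya): max(61, -47, 73, 12) = 73
M1 (Farouk): min(52, 73) = 52
c (Priya): max(76, 56, -2) = 76
d (Priya): max(-13, -98, -96) = -13
e (Priya): max(62, 85, -47) = 85
M2 (Farouk): min(76, -13, 85) = -13
Priya prefers the higher value; M1=52, M2=-13. M1 is better since 52 > -13.

M1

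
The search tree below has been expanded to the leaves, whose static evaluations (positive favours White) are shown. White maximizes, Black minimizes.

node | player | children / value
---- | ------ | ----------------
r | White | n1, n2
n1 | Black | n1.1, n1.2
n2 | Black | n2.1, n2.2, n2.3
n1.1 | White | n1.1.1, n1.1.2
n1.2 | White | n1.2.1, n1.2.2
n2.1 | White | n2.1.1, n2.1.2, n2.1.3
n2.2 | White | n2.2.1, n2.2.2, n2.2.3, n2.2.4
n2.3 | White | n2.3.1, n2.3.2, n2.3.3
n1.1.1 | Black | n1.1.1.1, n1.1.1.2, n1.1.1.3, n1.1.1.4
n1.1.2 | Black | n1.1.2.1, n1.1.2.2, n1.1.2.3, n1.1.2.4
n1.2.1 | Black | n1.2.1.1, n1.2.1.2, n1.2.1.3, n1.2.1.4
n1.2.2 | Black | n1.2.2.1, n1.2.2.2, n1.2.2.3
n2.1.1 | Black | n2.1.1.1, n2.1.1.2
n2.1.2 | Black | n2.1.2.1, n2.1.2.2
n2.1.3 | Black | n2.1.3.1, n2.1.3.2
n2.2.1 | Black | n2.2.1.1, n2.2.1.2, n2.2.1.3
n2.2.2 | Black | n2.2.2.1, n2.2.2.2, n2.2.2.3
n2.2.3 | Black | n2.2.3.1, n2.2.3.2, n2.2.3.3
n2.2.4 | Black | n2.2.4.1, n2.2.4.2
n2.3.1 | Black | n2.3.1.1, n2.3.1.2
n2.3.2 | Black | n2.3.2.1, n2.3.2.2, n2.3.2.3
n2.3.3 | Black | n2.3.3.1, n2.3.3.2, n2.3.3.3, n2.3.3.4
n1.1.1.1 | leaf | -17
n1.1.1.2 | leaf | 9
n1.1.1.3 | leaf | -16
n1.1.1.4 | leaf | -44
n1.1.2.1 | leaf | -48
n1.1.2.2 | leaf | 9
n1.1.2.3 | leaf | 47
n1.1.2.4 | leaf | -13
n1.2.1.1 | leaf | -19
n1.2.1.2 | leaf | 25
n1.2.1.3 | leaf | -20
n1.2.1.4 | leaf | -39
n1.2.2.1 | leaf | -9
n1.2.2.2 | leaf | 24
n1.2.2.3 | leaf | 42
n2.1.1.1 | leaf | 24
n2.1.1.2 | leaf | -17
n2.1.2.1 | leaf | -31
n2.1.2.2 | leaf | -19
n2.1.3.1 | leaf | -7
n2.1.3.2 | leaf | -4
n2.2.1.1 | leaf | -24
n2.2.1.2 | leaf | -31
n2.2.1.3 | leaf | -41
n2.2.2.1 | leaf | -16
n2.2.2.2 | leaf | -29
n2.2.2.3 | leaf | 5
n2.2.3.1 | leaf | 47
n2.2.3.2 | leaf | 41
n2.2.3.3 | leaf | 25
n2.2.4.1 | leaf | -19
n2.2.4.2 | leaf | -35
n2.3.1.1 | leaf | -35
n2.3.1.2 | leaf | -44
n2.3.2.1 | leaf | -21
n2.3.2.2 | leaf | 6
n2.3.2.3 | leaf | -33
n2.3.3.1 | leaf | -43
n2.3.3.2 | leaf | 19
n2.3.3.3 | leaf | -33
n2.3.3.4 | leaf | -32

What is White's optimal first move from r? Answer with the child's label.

n2

n1.1.1 (Black): min(-17, 9, -16, -44) = -44
n1.1.2 (Black): min(-48, 9, 47, -13) = -48
n1.1 (White): max(-44, -48) = -44
n1.2.1 (Black): min(-19, 25, -20, -39) = -39
n1.2.2 (Black): min(-9, 24, 42) = -9
n1.2 (White): max(-39, -9) = -9
n1 (Black): min(-44, -9) = -44
n2.1.1 (Black): min(24, -17) = -17
n2.1.2 (Black): min(-31, -19) = -31
n2.1.3 (Black): min(-7, -4) = -7
n2.1 (White): max(-17, -31, -7) = -7
n2.2.1 (Black): min(-24, -31, -41) = -41
n2.2.2 (Black): min(-16, -29, 5) = -29
n2.2.3 (Black): min(47, 41, 25) = 25
n2.2.4 (Black): min(-19, -35) = -35
n2.2 (White): max(-41, -29, 25, -35) = 25
n2.3.1 (Black): min(-35, -44) = -44
n2.3.2 (Black): min(-21, 6, -33) = -33
n2.3.3 (Black): min(-43, 19, -33, -32) = -43
n2.3 (White): max(-44, -33, -43) = -33
n2 (Black): min(-7, 25, -33) = -33
r (White): max(-44, -33) = -33
White at r wants the highest of {n1=-44, n2=-33}, so chooses n2.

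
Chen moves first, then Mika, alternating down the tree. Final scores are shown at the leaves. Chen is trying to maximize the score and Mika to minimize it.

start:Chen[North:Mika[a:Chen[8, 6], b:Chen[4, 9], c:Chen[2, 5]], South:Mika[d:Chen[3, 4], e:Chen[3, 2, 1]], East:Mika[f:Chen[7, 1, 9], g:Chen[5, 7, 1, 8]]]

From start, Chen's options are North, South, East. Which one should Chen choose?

East

a (Chen): max(8, 6) = 8
b (Chen): max(4, 9) = 9
c (Chen): max(2, 5) = 5
North (Mika): min(8, 9, 5) = 5
d (Chen): max(3, 4) = 4
e (Chen): max(3, 2, 1) = 3
South (Mika): min(4, 3) = 3
f (Chen): max(7, 1, 9) = 9
g (Chen): max(5, 7, 1, 8) = 8
East (Mika): min(9, 8) = 8
start (Chen): max(5, 3, 8) = 8
Chen at start wants the highest of {North=5, South=3, East=8}, so chooses East.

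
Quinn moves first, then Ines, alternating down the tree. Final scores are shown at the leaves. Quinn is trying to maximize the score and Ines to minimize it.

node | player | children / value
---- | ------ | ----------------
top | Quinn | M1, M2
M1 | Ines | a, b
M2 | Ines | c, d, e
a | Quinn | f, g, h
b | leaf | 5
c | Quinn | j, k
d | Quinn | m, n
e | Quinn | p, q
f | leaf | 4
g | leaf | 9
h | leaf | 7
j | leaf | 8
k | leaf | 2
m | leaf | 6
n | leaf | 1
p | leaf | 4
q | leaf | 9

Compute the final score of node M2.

6

c (Quinn): max(8, 2) = 8
d (Quinn): max(6, 1) = 6
e (Quinn): max(4, 9) = 9
M2 (Ines): min(8, 6, 9) = 6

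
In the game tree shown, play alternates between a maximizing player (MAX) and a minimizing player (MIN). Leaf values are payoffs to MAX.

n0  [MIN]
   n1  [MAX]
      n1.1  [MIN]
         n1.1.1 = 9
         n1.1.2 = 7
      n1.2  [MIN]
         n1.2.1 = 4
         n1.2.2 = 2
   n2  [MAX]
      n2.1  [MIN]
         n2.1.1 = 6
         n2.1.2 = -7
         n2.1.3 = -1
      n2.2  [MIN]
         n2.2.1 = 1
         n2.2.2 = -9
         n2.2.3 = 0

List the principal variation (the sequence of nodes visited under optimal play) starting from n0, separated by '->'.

n0 -> n2 -> n2.1 -> n2.1.2

n1.1 (MIN): min(9, 7) = 7
n1.2 (MIN): min(4, 2) = 2
n1 (MAX): max(7, 2) = 7
n2.1 (MIN): min(6, -7, -1) = -7
n2.2 (MIN): min(1, -9, 0) = -9
n2 (MAX): max(-7, -9) = -7
n0 (MIN): min(7, -7) = -7
At n0, MIN picks n2 (lowest: -7).
At n2, MAX picks n2.1 (highest: -7).
At n2.1, MIN picks n2.1.2 (lowest: -7).
Terminal value -7.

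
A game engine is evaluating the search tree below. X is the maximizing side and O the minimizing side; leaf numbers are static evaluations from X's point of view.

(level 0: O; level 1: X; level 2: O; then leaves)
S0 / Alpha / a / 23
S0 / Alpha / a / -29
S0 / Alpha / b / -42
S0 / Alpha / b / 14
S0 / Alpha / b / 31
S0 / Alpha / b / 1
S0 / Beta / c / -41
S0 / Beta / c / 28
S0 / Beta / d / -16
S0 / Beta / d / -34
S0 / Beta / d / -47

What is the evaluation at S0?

-41

a (O): min(23, -29) = -29
b (O): min(-42, 14, 31, 1) = -42
Alpha (X): max(-29, -42) = -29
c (O): min(-41, 28) = -41
d (O): min(-16, -34, -47) = -47
Beta (X): max(-41, -47) = -41
S0 (O): min(-29, -41) = -41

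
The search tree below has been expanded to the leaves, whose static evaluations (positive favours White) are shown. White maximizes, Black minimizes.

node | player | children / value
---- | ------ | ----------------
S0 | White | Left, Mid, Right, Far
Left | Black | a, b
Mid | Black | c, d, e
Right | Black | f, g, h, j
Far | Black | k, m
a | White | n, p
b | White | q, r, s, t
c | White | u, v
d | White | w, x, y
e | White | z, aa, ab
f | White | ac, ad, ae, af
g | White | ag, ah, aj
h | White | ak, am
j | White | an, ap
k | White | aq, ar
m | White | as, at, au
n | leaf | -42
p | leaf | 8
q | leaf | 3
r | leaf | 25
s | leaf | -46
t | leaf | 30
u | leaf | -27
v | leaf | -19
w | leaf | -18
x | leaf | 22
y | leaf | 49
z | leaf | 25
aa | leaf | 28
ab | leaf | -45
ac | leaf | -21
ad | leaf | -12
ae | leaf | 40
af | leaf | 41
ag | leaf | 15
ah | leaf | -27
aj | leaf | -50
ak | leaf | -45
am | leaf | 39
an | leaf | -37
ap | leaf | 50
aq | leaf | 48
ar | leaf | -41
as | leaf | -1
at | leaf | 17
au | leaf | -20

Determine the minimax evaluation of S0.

a (White): max(-42, 8) = 8
b (White): max(3, 25, -46, 30) = 30
Left (Black): min(8, 30) = 8
c (White): max(-27, -19) = -19
d (White): max(-18, 22, 49) = 49
e (White): max(25, 28, -45) = 28
Mid (Black): min(-19, 49, 28) = -19
f (White): max(-21, -12, 40, 41) = 41
g (White): max(15, -27, -50) = 15
h (White): max(-45, 39) = 39
j (White): max(-37, 50) = 50
Right (Black): min(41, 15, 39, 50) = 15
k (White): max(48, -41) = 48
m (White): max(-1, 17, -20) = 17
Far (Black): min(48, 17) = 17
S0 (White): max(8, -19, 15, 17) = 17

17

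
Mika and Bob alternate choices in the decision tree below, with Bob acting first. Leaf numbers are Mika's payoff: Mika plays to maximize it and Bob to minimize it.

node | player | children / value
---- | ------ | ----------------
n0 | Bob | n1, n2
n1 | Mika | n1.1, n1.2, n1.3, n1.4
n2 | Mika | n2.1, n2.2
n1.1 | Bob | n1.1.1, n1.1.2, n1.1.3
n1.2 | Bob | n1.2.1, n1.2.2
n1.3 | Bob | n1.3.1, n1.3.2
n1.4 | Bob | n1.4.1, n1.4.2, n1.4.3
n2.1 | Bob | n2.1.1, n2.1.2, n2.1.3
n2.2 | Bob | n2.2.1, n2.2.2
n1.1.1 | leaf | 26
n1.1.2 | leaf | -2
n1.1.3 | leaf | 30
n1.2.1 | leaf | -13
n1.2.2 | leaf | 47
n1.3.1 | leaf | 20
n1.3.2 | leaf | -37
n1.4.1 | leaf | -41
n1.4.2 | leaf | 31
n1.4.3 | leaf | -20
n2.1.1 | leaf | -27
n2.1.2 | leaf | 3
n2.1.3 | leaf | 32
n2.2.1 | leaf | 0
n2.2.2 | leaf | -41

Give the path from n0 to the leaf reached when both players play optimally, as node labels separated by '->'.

n0 -> n2 -> n2.1 -> n2.1.1

n1.1 (Bob): min(26, -2, 30) = -2
n1.2 (Bob): min(-13, 47) = -13
n1.3 (Bob): min(20, -37) = -37
n1.4 (Bob): min(-41, 31, -20) = -41
n1 (Mika): max(-2, -13, -37, -41) = -2
n2.1 (Bob): min(-27, 3, 32) = -27
n2.2 (Bob): min(0, -41) = -41
n2 (Mika): max(-27, -41) = -27
n0 (Bob): min(-2, -27) = -27
At n0, Bob picks n2 (lowest: -27).
At n2, Mika picks n2.1 (highest: -27).
At n2.1, Bob picks n2.1.1 (lowest: -27).
Terminal value -27.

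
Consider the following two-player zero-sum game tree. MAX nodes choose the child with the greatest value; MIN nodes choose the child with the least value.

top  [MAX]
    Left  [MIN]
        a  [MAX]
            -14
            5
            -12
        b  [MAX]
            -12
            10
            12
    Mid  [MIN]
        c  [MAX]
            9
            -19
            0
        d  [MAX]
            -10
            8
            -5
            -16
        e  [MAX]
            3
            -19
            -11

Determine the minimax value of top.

a (MAX): max(-14, 5, -12) = 5
b (MAX): max(-12, 10, 12) = 12
Left (MIN): min(5, 12) = 5
c (MAX): max(9, -19, 0) = 9
d (MAX): max(-10, 8, -5, -16) = 8
e (MAX): max(3, -19, -11) = 3
Mid (MIN): min(9, 8, 3) = 3
top (MAX): max(5, 3) = 5

5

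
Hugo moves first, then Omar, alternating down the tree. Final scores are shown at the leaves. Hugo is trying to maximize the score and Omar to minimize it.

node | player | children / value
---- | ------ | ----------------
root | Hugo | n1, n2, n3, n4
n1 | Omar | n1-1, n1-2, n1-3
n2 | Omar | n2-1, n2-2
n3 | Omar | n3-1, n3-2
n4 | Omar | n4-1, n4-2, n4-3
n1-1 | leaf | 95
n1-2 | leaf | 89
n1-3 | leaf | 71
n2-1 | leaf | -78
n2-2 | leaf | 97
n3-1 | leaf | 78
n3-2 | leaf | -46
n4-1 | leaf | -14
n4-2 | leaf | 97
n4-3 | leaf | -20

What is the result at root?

n1 (Omar): min(95, 89, 71) = 71
n2 (Omar): min(-78, 97) = -78
n3 (Omar): min(78, -46) = -46
n4 (Omar): min(-14, 97, -20) = -20
root (Hugo): max(71, -78, -46, -20) = 71

71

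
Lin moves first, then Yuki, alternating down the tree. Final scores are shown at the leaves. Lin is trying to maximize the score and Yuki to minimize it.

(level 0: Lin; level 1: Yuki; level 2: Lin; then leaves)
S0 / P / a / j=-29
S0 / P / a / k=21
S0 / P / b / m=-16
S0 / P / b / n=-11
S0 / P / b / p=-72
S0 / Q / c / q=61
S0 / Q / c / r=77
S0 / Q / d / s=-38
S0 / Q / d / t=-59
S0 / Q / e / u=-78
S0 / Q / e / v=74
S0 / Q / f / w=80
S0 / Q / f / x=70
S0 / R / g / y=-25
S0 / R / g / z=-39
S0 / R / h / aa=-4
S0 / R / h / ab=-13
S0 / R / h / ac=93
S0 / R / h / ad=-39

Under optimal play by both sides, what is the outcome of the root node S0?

-11

a (Lin): max(-29, 21) = 21
b (Lin): max(-16, -11, -72) = -11
P (Yuki): min(21, -11) = -11
c (Lin): max(61, 77) = 77
d (Lin): max(-38, -59) = -38
e (Lin): max(-78, 74) = 74
f (Lin): max(80, 70) = 80
Q (Yuki): min(77, -38, 74, 80) = -38
g (Lin): max(-25, -39) = -25
h (Lin): max(-4, -13, 93, -39) = 93
R (Yuki): min(-25, 93) = -25
S0 (Lin): max(-11, -38, -25) = -11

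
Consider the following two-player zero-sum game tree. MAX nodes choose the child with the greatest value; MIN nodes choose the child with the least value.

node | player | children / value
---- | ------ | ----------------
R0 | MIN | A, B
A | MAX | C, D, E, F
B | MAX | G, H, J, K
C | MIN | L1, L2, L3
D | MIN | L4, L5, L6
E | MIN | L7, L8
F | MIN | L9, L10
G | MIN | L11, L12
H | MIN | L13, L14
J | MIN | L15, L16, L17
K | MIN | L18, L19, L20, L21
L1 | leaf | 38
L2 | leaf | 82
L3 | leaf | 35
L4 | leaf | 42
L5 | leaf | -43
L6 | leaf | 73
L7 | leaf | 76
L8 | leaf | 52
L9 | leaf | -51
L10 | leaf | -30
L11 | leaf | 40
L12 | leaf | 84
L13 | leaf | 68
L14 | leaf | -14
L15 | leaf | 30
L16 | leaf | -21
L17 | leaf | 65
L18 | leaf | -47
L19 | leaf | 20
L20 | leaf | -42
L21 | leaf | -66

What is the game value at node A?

C (MIN): min(38, 82, 35) = 35
D (MIN): min(42, -43, 73) = -43
E (MIN): min(76, 52) = 52
F (MIN): min(-51, -30) = -51
A (MAX): max(35, -43, 52, -51) = 52

52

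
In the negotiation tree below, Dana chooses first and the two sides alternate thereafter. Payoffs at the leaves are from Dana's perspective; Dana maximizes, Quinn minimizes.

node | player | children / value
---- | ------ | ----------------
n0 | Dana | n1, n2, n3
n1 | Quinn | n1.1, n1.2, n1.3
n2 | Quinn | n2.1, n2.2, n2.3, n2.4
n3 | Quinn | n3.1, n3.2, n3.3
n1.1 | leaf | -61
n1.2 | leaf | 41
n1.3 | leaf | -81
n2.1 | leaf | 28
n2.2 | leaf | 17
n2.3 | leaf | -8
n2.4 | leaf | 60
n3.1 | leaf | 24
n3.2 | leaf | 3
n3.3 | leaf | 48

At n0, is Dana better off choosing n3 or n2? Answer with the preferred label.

n3 (Quinn): min(24, 3, 48) = 3
n2 (Quinn): min(28, 17, -8, 60) = -8
Dana prefers the higher value; n3=3, n2=-8. n3 is better since 3 > -8.

n3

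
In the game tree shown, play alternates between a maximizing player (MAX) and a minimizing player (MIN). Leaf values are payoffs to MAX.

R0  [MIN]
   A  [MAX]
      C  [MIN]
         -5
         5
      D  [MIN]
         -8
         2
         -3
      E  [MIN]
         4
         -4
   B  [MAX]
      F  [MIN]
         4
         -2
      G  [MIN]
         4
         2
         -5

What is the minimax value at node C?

C (MIN): min(-5, 5) = -5

-5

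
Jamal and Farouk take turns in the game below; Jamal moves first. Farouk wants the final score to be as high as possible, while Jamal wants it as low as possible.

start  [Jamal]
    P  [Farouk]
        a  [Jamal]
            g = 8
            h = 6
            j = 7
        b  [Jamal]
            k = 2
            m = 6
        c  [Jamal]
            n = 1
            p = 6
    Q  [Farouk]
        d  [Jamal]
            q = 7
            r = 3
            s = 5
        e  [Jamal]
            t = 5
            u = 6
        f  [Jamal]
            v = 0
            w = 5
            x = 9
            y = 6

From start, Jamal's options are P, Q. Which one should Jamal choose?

Q

a (Jamal): min(8, 6, 7) = 6
b (Jamal): min(2, 6) = 2
c (Jamal): min(1, 6) = 1
P (Farouk): max(6, 2, 1) = 6
d (Jamal): min(7, 3, 5) = 3
e (Jamal): min(5, 6) = 5
f (Jamal): min(0, 5, 9, 6) = 0
Q (Farouk): max(3, 5, 0) = 5
start (Jamal): min(6, 5) = 5
Jamal at start wants the lowest of {P=6, Q=5}, so chooses Q.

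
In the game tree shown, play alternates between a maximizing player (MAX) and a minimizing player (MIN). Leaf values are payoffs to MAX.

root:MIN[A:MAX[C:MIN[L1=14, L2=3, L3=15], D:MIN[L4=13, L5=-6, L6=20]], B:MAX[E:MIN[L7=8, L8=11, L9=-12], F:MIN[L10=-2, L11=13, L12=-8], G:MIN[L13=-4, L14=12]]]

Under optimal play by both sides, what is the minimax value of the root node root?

-4

C (MIN): min(14, 3, 15) = 3
D (MIN): min(13, -6, 20) = -6
A (MAX): max(3, -6) = 3
E (MIN): min(8, 11, -12) = -12
F (MIN): min(-2, 13, -8) = -8
G (MIN): min(-4, 12) = -4
B (MAX): max(-12, -8, -4) = -4
root (MIN): min(3, -4) = -4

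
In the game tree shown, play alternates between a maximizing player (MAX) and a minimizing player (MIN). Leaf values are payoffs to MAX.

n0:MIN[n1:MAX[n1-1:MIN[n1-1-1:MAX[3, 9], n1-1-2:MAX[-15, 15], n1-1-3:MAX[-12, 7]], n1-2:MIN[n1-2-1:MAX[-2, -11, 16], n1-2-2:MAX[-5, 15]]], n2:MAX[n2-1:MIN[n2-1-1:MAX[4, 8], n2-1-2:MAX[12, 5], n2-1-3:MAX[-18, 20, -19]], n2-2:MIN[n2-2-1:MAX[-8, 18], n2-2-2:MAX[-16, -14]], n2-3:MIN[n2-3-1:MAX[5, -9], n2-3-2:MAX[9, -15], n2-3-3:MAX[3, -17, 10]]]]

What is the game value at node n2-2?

n2-2-1 (MAX): max(-8, 18) = 18
n2-2-2 (MAX): max(-16, -14) = -14
n2-2 (MIN): min(18, -14) = -14

-14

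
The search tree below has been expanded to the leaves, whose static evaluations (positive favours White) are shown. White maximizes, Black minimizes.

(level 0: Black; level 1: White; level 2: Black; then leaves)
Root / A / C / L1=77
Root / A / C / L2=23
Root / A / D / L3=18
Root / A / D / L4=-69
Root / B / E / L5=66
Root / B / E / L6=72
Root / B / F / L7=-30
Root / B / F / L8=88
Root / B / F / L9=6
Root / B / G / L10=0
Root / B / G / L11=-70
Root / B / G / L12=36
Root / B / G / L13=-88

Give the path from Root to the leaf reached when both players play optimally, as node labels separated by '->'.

C (Black): min(77, 23) = 23
D (Black): min(18, -69) = -69
A (White): max(23, -69) = 23
E (Black): min(66, 72) = 66
F (Black): min(-30, 88, 6) = -30
G (Black): min(0, -70, 36, -88) = -88
B (White): max(66, -30, -88) = 66
Root (Black): min(23, 66) = 23
At Root, Black picks A (lowest: 23).
At A, White picks C (highest: 23).
At C, Black picks L2 (lowest: 23).
Terminal value 23.

Root -> A -> C -> L2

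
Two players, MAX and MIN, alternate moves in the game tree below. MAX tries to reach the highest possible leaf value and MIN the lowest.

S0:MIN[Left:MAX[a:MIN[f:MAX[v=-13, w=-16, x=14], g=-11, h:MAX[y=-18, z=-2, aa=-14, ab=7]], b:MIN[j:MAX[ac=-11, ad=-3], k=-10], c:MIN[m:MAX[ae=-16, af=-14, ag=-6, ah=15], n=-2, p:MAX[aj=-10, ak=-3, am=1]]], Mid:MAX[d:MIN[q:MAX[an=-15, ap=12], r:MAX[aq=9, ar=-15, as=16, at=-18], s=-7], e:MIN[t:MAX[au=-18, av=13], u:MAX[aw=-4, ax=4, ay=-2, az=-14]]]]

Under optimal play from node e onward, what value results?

4

t (MAX): max(-18, 13) = 13
u (MAX): max(-4, 4, -2, -14) = 4
e (MIN): min(13, 4) = 4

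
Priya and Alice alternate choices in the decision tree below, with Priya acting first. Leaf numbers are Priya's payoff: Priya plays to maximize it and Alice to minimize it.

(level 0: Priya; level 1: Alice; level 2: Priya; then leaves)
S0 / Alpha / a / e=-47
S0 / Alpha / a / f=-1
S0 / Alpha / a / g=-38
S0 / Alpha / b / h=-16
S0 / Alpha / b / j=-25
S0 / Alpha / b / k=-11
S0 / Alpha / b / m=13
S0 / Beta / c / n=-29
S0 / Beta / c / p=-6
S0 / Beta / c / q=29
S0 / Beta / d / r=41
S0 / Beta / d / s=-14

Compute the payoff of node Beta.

c (Priya): max(-29, -6, 29) = 29
d (Priya): max(41, -14) = 41
Beta (Alice): min(29, 41) = 29

29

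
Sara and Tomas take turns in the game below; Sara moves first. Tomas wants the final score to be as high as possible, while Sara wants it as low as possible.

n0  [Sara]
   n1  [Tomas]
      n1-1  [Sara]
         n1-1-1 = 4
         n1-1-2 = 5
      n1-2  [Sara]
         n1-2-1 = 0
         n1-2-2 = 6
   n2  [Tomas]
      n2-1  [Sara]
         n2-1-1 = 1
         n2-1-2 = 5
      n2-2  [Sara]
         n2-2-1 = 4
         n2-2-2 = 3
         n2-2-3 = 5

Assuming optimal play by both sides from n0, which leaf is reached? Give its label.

n2-2-2

n1-1 (Sara): min(4, 5) = 4
n1-2 (Sara): min(0, 6) = 0
n1 (Tomas): max(4, 0) = 4
n2-1 (Sara): min(1, 5) = 1
n2-2 (Sara): min(4, 3, 5) = 3
n2 (Tomas): max(1, 3) = 3
n0 (Sara): min(4, 3) = 3
At n0, Sara picks n2 (lowest: 3).
At n2, Tomas picks n2-2 (highest: 3).
At n2-2, Sara picks n2-2-2 (lowest: 3).
Terminal value 3.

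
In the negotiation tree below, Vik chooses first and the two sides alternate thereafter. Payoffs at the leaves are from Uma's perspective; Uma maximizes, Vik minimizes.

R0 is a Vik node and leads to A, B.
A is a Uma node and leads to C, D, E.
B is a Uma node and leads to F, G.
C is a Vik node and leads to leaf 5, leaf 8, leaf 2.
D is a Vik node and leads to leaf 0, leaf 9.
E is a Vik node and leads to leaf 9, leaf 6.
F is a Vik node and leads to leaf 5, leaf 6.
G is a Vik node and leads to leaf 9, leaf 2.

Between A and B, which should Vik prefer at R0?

B

C (Vik): min(5, 8, 2) = 2
D (Vik): min(0, 9) = 0
E (Vik): min(9, 6) = 6
A (Uma): max(2, 0, 6) = 6
F (Vik): min(5, 6) = 5
G (Vik): min(9, 2) = 2
B (Uma): max(5, 2) = 5
Vik prefers the lower value; A=6, B=5. B is better since 5 < 6.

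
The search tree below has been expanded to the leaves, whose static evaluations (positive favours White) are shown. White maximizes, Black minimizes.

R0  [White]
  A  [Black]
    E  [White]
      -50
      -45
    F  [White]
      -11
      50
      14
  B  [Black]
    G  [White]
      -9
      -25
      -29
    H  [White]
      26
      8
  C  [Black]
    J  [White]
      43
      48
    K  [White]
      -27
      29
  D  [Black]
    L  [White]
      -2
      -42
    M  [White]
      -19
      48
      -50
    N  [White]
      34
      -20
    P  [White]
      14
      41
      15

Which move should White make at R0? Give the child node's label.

E (White): max(-50, -45) = -45
F (White): max(-11, 50, 14) = 50
A (Black): min(-45, 50) = -45
G (White): max(-9, -25, -29) = -9
H (White): max(26, 8) = 26
B (Black): min(-9, 26) = -9
J (White): max(43, 48) = 48
K (White): max(-27, 29) = 29
C (Black): min(48, 29) = 29
L (White): max(-2, -42) = -2
M (White): max(-19, 48, -50) = 48
N (White): max(34, -20) = 34
P (White): max(14, 41, 15) = 41
D (Black): min(-2, 48, 34, 41) = -2
R0 (White): max(-45, -9, 29, -2) = 29
White at R0 wants the highest of {A=-45, B=-9, C=29, D=-2}, so chooses C.

C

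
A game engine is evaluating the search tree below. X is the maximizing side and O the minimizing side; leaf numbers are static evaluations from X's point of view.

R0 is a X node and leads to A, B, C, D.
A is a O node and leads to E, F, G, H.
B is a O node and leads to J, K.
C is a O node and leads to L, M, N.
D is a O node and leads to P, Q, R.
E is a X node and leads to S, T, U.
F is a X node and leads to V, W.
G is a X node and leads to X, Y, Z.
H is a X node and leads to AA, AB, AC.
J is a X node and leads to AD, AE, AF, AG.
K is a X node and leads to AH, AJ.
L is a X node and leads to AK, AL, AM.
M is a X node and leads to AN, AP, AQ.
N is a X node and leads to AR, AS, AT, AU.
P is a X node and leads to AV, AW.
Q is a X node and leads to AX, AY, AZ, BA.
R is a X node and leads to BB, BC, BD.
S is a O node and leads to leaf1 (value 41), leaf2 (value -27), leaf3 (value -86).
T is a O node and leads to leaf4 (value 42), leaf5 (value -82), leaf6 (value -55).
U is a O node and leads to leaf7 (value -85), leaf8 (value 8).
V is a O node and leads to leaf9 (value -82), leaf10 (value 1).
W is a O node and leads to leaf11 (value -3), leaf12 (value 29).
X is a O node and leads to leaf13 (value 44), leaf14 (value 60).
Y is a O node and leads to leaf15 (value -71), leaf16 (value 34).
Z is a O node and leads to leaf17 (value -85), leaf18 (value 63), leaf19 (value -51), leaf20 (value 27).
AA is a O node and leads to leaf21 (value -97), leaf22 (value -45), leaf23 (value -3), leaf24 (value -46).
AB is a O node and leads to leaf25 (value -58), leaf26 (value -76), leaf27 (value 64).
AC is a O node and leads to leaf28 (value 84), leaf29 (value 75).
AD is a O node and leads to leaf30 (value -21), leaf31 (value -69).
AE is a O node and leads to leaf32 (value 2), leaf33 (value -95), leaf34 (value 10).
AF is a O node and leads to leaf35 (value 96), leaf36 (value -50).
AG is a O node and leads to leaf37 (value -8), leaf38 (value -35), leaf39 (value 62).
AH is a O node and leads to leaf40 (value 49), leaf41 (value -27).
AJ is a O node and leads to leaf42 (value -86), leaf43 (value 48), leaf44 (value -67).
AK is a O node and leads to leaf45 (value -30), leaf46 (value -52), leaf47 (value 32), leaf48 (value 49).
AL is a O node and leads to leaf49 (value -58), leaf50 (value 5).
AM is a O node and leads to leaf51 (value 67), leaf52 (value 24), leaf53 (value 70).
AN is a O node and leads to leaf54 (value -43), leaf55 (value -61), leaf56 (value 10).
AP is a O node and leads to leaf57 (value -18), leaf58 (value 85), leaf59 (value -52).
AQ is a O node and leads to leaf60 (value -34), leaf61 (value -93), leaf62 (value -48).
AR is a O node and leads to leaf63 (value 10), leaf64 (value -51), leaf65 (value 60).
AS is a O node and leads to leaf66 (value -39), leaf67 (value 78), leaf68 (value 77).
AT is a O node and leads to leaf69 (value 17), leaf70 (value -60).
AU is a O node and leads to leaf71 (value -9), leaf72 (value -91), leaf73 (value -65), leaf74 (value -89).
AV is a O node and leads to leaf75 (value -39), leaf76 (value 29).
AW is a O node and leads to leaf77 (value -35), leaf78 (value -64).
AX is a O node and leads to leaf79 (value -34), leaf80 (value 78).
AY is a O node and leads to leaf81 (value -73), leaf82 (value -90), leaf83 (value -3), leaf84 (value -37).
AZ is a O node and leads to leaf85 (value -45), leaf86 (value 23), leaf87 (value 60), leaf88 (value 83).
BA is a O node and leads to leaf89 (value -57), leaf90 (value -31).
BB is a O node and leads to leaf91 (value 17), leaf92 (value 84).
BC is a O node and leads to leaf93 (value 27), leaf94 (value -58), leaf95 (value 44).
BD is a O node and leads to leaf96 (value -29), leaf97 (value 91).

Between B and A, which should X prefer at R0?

AD (O): min(-21, -69) = -69
AE (O): min(2, -95, 10) = -95
AF (O): min(96, -50) = -50
AG (O): min(-8, -35, 62) = -35
J (X): max(-69, -95, -50, -35) = -35
AH (O): min(49, -27) = -27
AJ (O): min(-86, 48, -67) = -86
K (X): max(-27, -86) = -27
B (O): min(-35, -27) = -35
S (O): min(41, -27, -86) = -86
T (O): min(42, -82, -55) = -82
U (O): min(-85, 8) = -85
E (X): max(-86, -82, -85) = -82
V (O): min(-82, 1) = -82
W (O): min(-3, 29) = -3
F (X): max(-82, -3) = -3
X (O): min(44, 60) = 44
Y (O): min(-71, 34) = -71
Z (O): min(-85, 63, -51, 27) = -85
G (X): max(44, -71, -85) = 44
AA (O): min(-97, -45, -3, -46) = -97
AB (O): min(-58, -76, 64) = -76
AC (O): min(84, 75) = 75
H (X): max(-97, -76, 75) = 75
A (O): min(-82, -3, 44, 75) = -82
X prefers the higher value; B=-35, A=-82. B is better since -35 > -82.

B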